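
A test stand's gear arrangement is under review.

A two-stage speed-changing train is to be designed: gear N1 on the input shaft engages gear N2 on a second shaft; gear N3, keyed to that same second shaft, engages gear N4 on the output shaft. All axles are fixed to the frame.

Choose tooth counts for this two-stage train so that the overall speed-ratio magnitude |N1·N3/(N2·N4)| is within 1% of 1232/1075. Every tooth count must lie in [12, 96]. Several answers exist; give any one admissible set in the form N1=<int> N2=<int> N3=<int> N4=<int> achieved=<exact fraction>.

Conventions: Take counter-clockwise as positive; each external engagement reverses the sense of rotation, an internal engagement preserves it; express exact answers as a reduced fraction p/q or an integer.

design class (target 1232/1075): fixed-axis compound train
target = 1232/1075 in lowest terms: an exact hit needs N1·N3 = k·1232 and N2·N4 = k·1075 for one integer k, every count in [12, 96]; additionally prefer no 1:1 stage (N1 ≠ N2, N3 ≠ N4)
k = 1: N1·N3 = 1232 = 14·88, N2·N4 = 1075 = 25·43
achieved = 14·88/(25·43) = 1232/1075; |achieved − target| = 0 ≤ 308/26875 ✓

N1=14 N2=25 N3=88 N4=43 achieved=1232/1075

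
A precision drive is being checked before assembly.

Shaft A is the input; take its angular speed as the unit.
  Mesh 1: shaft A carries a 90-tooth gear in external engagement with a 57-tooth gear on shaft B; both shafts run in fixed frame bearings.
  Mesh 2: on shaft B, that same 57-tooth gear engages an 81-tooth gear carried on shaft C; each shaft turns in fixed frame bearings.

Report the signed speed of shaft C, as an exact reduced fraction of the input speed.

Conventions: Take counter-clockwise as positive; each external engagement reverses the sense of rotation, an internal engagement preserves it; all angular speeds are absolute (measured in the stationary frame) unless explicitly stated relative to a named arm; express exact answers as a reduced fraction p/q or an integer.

2-mesh fixed-axis compound train (all bearings frame-fixed)
mesh 1 [90T→57T]: |ω|/ω_in = 1×90/57 = 30/19, sense flips to −
mesh 2 [57T→81T]: |ω|/ω_in = (30/19)×57/81 = 10/9, sense flips to +
signed output speed (× input speed) = 10/9

10/9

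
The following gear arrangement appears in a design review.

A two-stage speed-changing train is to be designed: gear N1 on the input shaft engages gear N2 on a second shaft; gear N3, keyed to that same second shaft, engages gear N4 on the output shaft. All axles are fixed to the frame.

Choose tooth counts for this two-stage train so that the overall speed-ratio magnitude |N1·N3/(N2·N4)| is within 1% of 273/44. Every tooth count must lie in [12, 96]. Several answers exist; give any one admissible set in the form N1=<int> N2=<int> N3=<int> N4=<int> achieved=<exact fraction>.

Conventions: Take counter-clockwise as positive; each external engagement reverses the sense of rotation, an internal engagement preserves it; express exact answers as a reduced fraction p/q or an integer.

topology: fixed-axis compound train — 2 stages, target 273/44
target = 273/44 in lowest terms: an exact hit needs N1·N3 = k·273 and N2·N4 = k·44 for one integer k, every count in [12, 96]; additionally prefer no 1:1 stage (N1 ≠ N2, N3 ≠ N4)
k = 1…5: no 1:1-free in-range split of k·273 and k·44 into factor pairs; take k = 6
k = 6: N1·N3 = 1638 = 18·91, N2·N4 = 264 = 12·22
achieved = 18·91/(12·22) = 273/44; |achieved − target| = 0 ≤ 273/4400 ✓

N1=18 N2=12 N3=91 N4=22 achieved=273/44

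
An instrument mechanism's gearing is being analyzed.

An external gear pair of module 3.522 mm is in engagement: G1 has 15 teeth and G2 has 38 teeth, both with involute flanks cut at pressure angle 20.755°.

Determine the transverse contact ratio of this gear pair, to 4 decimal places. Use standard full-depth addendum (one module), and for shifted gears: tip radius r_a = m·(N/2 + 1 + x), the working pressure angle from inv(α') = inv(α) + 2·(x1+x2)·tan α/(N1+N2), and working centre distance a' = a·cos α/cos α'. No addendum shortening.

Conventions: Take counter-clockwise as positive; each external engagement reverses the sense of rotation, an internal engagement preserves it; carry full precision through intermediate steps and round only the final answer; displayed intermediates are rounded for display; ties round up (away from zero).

recognized (one external pair, fixed centres): single-mesh tooth geometry, m = 3.522, N1 = 15, N2 = 38
base radii: r_b1 = 24.700780, r_b2 = 62.575309
tip radii: r_a1 = 29.937000, r_a2 = 70.440000
no profile shift: α' = α, a' = a
action lengths: √(r_a1²−r_b1²) = 16.914356, √(r_a2²−r_b2²) = 32.343845
base pitch p_b = π·m·cos α = 10.346638
CR = (16.914356 + 32.343845 − 93.333000·sin 20.75500°)/10.346638 = 1.564135
contact ratio ≈ 1.5641

1.5641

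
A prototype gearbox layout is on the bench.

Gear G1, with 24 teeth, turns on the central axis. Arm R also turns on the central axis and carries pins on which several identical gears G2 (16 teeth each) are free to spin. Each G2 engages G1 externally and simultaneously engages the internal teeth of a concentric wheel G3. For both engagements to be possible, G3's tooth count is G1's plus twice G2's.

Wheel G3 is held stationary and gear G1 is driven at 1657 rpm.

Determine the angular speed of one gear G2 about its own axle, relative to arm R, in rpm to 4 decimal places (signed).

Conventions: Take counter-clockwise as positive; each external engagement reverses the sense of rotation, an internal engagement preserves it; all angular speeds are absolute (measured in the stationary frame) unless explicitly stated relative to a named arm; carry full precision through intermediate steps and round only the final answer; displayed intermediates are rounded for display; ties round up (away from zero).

-1739.8500 rpm

topology: planetary set — G1 24T / G2 16T / G3 56T, arm = carrier (Willis)
normalise by the input: solve with ω_sun = 1, then scale by 1657 rpm
ring teeth: 24 + 2·16 = 56
24(ω_sun−ω_arm) = −56(ω_ring−ω_arm),  ω_ring = 0, ω_sun = 1
24(1−ω_arm) = −56(0−ω_arm)  ⇒  80·ω_arm = 24  ⇒  ω_arm = 3/10
sun–planet mesh: 24·(1−3/10) = −16·(ω_p−ω_arm)  ⇒  ω_p−ω_arm = -21/20
scale: ω_p−ω_arm = -21/20 × 1657 rpm = -1739.8500 rpm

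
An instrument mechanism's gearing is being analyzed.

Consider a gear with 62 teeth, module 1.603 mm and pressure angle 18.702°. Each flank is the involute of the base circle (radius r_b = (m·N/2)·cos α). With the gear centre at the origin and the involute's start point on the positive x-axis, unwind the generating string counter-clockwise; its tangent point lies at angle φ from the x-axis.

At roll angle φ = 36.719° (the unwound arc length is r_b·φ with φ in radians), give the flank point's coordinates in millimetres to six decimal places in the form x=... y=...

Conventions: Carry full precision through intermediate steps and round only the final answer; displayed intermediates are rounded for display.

class = single-mesh tooth geometry [base-circle involute, m = 1.603, 62T]
pitch radius r_p = m·N/2 = 1.603·62/2 = 49.693000
base radius r_b = r_p·cos α = 49.693000·cos 18.702° = 47.069164
roll angle φ = 36.719° = 0.64086745 rad
x = r_b·(cos φ + φ·sin φ) = 55.765018
y = r_b·(sin φ − φ·cos φ) = 3.962570

x=55.765018 y=3.962570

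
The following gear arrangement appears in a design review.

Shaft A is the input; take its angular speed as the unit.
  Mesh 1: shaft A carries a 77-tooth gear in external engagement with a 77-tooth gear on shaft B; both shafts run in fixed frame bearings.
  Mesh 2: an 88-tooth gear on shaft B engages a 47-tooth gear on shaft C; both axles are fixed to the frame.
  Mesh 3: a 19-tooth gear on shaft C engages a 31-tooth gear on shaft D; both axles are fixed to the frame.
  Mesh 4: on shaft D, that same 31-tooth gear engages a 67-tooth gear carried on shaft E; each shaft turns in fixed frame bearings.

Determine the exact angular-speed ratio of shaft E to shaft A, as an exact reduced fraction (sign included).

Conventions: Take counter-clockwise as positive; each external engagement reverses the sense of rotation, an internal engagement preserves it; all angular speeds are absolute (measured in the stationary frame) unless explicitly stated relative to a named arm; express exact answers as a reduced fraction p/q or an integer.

class = fixed-axis compound train [4 meshes; 4 ratios multiply, 4 sense flips]
mesh 1 [77T→77T]: running ratio 1, sense −
mesh 2 [88T→47T]: running ratio 88/47, sense +
mesh 3 [19T→31T]: running ratio 1672/1457, sense −
mesh 4 [31T→67T]: running ratio 1672/3149, sense +
ω_out/ω_in = 1672/3149

1672/3149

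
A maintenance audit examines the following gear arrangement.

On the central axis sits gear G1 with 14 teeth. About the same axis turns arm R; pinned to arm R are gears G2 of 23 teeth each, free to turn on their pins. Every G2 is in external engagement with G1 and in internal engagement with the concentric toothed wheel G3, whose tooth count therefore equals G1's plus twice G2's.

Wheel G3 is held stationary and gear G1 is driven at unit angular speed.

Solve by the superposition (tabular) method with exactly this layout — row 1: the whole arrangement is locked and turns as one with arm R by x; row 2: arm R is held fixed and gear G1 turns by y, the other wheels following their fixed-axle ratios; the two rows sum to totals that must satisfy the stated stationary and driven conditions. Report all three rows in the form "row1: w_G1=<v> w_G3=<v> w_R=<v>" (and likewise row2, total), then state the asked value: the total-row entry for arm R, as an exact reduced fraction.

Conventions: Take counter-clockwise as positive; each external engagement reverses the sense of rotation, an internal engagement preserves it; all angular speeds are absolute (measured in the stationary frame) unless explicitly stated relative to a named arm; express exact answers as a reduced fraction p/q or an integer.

planetary set (14T centre, 23T on arm, 60T internal) — Willis relation
row 1 (train locked, turned with arm): all members turn x
row 2: sun turns y, ring = −(14/60)·y, arm 0
boundary: total ω_ring = x − (14/60)·y = 0 and total ω_sun = x + y = 1  ⇒  y = 30/37, x = 7/37
row 2 ring = −(14/60)·30/37 = -7/37
totals (row 1 + row 2): sun 7/37 + 30/37 = 1, ring 7/37 + (-7/37) = 0, arm 7/37 + 0 = 7/37
asked cell (total, arm) = 7/37

row1: w_G1=7/37 w_G3=7/37 w_R=7/37
row2: w_G1=30/37 w_G3=-7/37 w_R=0
total: w_G1=1 w_G3=0 w_R=7/37
asked value: 7/37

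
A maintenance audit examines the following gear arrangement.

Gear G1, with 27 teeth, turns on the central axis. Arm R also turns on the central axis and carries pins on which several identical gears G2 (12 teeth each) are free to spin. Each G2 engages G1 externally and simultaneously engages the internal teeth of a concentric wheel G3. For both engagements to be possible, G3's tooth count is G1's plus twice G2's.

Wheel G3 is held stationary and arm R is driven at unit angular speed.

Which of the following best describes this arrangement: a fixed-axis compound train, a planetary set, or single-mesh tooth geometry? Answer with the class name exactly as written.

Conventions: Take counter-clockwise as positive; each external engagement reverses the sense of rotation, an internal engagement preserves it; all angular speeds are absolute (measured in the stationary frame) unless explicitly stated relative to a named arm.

planetary set (27T centre, 12T on arm, 51T internal) — Willis relation
classification: planetary set

planetary set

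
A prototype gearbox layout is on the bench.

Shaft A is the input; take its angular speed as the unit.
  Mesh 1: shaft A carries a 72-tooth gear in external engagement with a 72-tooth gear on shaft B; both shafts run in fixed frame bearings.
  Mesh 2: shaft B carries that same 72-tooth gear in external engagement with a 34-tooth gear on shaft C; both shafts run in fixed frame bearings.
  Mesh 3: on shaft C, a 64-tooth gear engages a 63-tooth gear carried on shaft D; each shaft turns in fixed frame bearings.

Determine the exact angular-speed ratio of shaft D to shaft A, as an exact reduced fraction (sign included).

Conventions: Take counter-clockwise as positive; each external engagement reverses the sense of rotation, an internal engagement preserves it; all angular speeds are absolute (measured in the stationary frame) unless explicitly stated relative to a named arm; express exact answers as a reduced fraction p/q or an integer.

-256/119

class = fixed-axis compound train [3 meshes; 3 ratios multiply, 3 sense flips]
mesh 1 [72T→72T]: running ratio 1, sense −
mesh 2 [72T→34T]: running ratio 36/17, sense +
mesh 3 [64T→63T]: running ratio 256/119, sense −
ω_out/ω_in = -256/119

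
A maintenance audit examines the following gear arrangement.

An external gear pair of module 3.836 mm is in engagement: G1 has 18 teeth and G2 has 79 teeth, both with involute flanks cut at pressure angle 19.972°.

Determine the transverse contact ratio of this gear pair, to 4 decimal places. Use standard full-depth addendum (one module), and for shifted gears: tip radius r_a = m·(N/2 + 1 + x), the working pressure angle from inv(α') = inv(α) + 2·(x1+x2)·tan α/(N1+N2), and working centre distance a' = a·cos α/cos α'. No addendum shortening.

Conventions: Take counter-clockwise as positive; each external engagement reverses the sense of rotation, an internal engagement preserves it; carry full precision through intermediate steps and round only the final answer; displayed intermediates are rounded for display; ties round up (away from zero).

1.6783

topology: single-mesh involute geometry — m = 3.836, 18T/79T pair
base radii: r_b1 = 32.447715, r_b2 = 142.409414
tip radii: r_a1 = 38.360000, r_a2 = 155.358000
no profile shift: α' = α, a' = a
action lengths: √(r_a1²−r_b1²) = 20.460582, √(r_a2²−r_b2²) = 62.094017
base pitch p_b = π·m·cos α = 11.326389
CR = (20.460582 + 62.094017 − 186.046000·sin 19.97200°)/11.326389 = 1.678254
contact ratio ≈ 1.6783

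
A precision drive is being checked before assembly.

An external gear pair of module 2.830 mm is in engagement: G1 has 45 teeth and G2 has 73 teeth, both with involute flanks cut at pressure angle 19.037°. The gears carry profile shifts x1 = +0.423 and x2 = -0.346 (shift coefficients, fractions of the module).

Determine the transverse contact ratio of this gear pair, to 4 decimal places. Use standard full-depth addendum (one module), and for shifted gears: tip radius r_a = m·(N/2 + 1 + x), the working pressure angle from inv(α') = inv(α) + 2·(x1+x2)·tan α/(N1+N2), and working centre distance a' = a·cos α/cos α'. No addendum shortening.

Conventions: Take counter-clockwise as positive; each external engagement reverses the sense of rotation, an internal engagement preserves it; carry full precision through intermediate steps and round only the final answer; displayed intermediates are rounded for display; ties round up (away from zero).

recognized (one external pair, fixed centres): single-mesh tooth geometry, m = 2.830, N1 = 45, N2 = 73
base radii: r_b1 = 60.192496, r_b2 = 97.645604
tip radii: r_a1 = 67.702090, r_a2 = 105.145820
inv(α') = inv(19.037°) + 2·(+0.423-0.346)·tan α/(45+73) = 0.01324210  ⇒  α' = 19.25110°
a' = a·cos α / cos α' = 166.9700·cos 19.037°/cos 19.25110° = 167.186734
action lengths: √(r_a1²−r_b1²) = 30.990909, √(r_a2²−r_b2²) = 38.999737
base pitch p_b = π·m·cos α = 8.404458
CR = (30.990909 + 38.999737 − 167.186734·sin 19.25110°)/8.404458 = 1.769026
contact ratio ≈ 1.7690

1.7690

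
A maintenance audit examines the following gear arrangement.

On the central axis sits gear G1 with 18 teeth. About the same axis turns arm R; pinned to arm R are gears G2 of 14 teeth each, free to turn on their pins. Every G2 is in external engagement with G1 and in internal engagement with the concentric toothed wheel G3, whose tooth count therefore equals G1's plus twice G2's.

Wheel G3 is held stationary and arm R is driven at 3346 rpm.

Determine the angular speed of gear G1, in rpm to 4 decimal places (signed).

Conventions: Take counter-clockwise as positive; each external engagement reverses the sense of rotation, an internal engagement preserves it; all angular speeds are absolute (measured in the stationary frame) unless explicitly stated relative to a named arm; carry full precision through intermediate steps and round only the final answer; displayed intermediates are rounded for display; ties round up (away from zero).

+11896.8889 rpm

planetary set (18T centre, 14T on arm, 46T internal) — Willis relation
normalise by the input: solve with ω_arm = 1, then scale by 3346 rpm
ring teeth: 18 + 2·14 = 46
18(ω_sun−ω_arm) = −46(ω_ring−ω_arm),  ω_ring = 0, ω_arm = 1
ω_sun = 1 − (46/18)(0−1) = 32/9
scale: ω_sun = 32/9 × 3346 rpm = +11896.8889 rpm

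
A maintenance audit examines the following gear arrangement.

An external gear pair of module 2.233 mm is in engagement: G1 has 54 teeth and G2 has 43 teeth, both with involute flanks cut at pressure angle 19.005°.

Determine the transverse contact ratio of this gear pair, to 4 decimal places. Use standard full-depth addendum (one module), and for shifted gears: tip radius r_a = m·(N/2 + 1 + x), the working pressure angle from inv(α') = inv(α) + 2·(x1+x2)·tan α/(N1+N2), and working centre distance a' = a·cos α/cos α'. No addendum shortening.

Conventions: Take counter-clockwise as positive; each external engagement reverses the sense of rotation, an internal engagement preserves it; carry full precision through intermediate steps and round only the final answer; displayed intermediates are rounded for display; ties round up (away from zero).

single-mesh involute tooth geometry (54T engaging 43T at module 2.233)
base radii: r_b1 = 57.004547, r_b2 = 45.392510
tip radii: r_a1 = 62.524000, r_a2 = 50.242500
no profile shift: α' = α, a' = a
action lengths: √(r_a1²−r_b1²) = 25.685252, √(r_a2²−r_b2²) = 21.536686
base pitch p_b = π·m·cos α = 6.632780
CR = (25.685252 + 21.536686 − 108.300500·sin 19.00500°)/6.632780 = 1.802232
contact ratio ≈ 1.8022

1.8022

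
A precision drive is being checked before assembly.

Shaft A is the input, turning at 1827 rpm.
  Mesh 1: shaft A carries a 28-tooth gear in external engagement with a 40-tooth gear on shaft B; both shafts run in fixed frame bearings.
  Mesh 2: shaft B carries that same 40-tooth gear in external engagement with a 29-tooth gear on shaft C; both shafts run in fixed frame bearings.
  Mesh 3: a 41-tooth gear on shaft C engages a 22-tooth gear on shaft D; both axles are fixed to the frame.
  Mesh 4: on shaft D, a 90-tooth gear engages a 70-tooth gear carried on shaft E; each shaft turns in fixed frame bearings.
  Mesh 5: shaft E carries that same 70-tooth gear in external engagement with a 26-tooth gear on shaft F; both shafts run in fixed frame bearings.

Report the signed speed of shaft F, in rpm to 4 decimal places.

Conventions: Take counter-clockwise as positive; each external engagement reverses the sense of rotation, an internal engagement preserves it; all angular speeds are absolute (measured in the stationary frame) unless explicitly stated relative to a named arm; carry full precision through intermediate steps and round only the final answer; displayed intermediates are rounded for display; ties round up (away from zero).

5-mesh fixed-axis compound train (all bearings frame-fixed)
mesh 1 [28T→40T]: ω = 1827.0000×28/40 = 1278.9000 rpm, sense flips to −
mesh 2 [40T→29T]: ω = 1278.9000×40/29 = 1764.0000 rpm, sense flips to +
mesh 3 [41T→22T]: ω = 1764.0000×41/22 = 3287.4545 rpm, sense flips to −
mesh 4 [90T→70T]: ω = 3287.4545×90/70 = 4226.7273 rpm, sense flips to +
mesh 5 [70T→26T]: ω = 4226.7273×70/26 = 11379.6503 rpm, sense flips to −
signed output speed = -11379.6503 rpm

-11379.6503 rpm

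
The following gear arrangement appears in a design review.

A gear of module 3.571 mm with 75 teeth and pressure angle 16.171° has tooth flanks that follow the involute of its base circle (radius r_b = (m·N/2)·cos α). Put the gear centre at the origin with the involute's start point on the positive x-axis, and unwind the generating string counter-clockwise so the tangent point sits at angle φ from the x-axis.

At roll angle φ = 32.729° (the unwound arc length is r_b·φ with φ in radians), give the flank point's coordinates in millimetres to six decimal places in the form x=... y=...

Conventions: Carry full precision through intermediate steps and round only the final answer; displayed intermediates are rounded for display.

x=147.916815 y=7.733217

single-mesh involute tooth geometry (75T wheel at module 3.571)
pitch radius r_p = m·N/2 = 3.571·75/2 = 133.912500
base radius r_b = r_p·cos α = 133.912500·cos 16.171° = 128.614222
roll angle φ = 32.729° = 0.57122881 rad
x = r_b·(cos φ + φ·sin φ) = 147.916815
y = r_b·(sin φ − φ·cos φ) = 7.733217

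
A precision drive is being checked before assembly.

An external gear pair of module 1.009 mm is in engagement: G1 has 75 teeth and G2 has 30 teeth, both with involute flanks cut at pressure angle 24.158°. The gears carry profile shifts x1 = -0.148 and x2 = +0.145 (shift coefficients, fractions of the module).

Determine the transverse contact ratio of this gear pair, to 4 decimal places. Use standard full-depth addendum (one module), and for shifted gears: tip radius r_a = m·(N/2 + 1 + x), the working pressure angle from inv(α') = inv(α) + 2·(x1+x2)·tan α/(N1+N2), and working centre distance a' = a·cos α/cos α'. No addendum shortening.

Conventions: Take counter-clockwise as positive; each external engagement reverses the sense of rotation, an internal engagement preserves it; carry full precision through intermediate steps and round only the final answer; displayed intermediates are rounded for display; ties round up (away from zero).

topology: single-mesh involute geometry — m = 1.009, 75T/30T pair
base radii: r_b1 = 34.523705, r_b2 = 13.809482
tip radii: r_a1 = 38.697168, r_a2 = 16.290305
inv(α') = inv(24.158°) + 2·(-0.148+0.145)·tan α/(75+30) = 0.02687474  ⇒  α' = 24.15070°
a' = a·cos α / cos α' = 52.9725·cos 24.158°/cos 24.15070° = 52.969473
action lengths: √(r_a1²−r_b1²) = 17.480978, √(r_a2²−r_b2²) = 8.641310
base pitch p_b = π·m·cos α = 2.892251
CR = (17.480978 + 8.641310 − 52.969473·sin 24.15070°)/2.892251 = 1.538754
contact ratio ≈ 1.5388

1.5388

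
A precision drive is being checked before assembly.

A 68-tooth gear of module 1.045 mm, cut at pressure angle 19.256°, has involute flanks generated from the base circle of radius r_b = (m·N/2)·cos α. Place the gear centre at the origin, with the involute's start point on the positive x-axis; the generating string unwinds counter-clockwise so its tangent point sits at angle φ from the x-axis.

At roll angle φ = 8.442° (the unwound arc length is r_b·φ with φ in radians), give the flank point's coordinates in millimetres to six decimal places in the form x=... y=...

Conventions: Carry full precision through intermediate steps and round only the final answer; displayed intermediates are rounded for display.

x=33.904372 y=0.035686

class = single-mesh tooth geometry [base-circle involute, m = 1.045, 68T]
pitch radius r_p = m·N/2 = 1.045·68/2 = 35.530000
base radius r_b = r_p·cos α = 35.530000·cos 19.256° = 33.542256
roll angle φ = 8.442° = 0.14734070 rad
x = r_b·(cos φ + φ·sin φ) = 33.904372
y = r_b·(sin φ − φ·cos φ) = 0.035686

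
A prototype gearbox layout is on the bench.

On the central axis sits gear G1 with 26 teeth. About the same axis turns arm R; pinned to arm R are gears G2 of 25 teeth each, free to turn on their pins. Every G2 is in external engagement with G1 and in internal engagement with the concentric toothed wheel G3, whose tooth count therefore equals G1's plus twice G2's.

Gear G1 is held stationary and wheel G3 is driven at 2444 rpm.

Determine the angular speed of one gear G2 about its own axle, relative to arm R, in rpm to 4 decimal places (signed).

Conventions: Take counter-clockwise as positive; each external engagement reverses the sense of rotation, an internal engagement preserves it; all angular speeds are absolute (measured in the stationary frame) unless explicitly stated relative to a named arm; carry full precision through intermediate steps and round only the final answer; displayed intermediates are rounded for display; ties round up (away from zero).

class = planetary set [G3 = 26+2·25 = 76; Willis about the carrier]
normalise by the input: solve with ω_ring = 1, then scale by 2444 rpm
ring teeth: 26 + 2·25 = 76
26(ω_sun−ω_arm) = −76(ω_ring−ω_arm),  ω_sun = 0, ω_ring = 1
26(0−ω_arm) = −76(1−ω_arm)  ⇒  102·ω_arm = 76  ⇒  ω_arm = 38/51
sun–planet mesh: 26·(0−38/51) = −25·(ω_p−ω_arm)  ⇒  ω_p−ω_arm = 988/1275
scale: ω_p−ω_arm = 988/1275 × 2444 rpm = +1893.8604 rpm

+1893.8604 rpm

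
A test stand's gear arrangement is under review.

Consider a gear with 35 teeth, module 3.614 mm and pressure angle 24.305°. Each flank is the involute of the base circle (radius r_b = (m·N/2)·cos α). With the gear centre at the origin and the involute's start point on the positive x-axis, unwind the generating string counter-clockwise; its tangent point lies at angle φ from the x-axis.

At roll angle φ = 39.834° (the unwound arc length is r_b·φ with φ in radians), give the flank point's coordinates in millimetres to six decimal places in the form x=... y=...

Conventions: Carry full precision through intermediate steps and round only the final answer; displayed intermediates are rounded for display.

x=69.930849 y=6.149695

recognized (one wheel, involute flank): single-mesh tooth geometry, m = 3.614, N = 35
pitch radius r_p = m·N/2 = 3.614·35/2 = 63.245000
base radius r_b = r_p·cos α = 63.245000·cos 24.305° = 57.639429
roll angle φ = 39.834° = 0.69523445 rad
x = r_b·(cos φ + φ·sin φ) = 69.930849
y = r_b·(sin φ − φ·cos φ) = 6.149695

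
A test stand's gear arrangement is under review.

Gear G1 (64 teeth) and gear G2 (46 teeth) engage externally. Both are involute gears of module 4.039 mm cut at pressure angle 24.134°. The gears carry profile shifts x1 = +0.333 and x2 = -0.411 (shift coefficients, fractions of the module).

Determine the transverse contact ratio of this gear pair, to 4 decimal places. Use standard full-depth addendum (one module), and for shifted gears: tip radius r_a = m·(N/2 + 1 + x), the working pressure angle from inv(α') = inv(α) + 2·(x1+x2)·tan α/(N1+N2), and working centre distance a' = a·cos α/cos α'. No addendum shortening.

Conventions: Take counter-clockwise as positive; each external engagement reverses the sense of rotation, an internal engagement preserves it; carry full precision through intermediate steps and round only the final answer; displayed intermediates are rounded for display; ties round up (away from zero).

1.5835

topology: single-mesh involute geometry — m = 4.039, 64T/46T pair
base radii: r_b1 = 117.950653, r_b2 = 84.777032
tip radii: r_a1 = 134.631987, r_a2 = 95.275971
inv(α') = inv(24.134°) + 2·(+0.333-0.411)·tan α/(64+46) = 0.02618080  ⇒  α' = 23.95108°
a' = a·cos α / cos α' = 222.1450·cos 24.134°/cos 23.95108° = 221.828833
action lengths: √(r_a1²−r_b1²) = 64.910826, √(r_a2²−r_b2²) = 43.478334
base pitch p_b = π·m·cos α = 11.579778
CR = (64.910826 + 43.478334 − 221.828833·sin 23.95108°)/11.579778 = 1.583476
contact ratio ≈ 1.5835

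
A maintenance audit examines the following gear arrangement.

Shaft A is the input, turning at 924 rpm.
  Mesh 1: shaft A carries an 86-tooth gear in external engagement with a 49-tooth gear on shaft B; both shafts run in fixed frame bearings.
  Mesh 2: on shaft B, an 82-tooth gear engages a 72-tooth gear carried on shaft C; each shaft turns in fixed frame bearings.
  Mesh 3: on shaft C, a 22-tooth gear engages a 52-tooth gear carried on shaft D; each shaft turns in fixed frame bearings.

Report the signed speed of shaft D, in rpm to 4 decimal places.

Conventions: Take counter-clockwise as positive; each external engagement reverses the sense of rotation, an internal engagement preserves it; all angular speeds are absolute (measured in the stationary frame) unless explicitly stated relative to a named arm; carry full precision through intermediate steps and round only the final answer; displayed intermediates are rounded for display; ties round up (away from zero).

-781.4029 rpm

3-mesh fixed-axis compound train (all bearings frame-fixed)
mesh 1 [86T→49T]: ω = 924.0000×86/49 = 1621.7143 rpm, sense flips to −
mesh 2 [82T→72T]: ω = 1621.7143×82/72 = 1846.9524 rpm, sense flips to +
mesh 3 [22T→52T]: ω = 1846.9524×22/52 = 781.4029 rpm, sense flips to −
signed output speed = -781.4029 rpm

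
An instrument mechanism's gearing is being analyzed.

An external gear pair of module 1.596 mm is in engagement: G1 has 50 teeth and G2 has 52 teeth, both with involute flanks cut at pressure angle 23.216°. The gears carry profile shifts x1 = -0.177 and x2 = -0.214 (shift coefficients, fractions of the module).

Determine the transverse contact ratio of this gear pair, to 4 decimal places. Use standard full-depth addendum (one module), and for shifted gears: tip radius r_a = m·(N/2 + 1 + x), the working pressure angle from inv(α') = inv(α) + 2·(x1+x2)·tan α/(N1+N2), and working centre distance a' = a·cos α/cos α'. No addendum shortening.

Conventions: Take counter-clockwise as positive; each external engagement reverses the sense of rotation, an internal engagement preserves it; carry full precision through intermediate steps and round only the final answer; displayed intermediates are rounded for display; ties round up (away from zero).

1.6713

single-mesh involute tooth geometry (50T engaging 52T at module 1.596)
base radii: r_b1 = 36.669109, r_b2 = 38.135874
tip radii: r_a1 = 41.213508, r_a2 = 42.750456
inv(α') = inv(23.216°) + 2·(-0.177-0.214)·tan α/(50+52) = 0.02044703  ⇒  α' = 22.13708°
a' = a·cos α / cos α' = 81.3960·cos 23.216°/cos 22.13708° = 80.758066
action lengths: √(r_a1²−r_b1²) = 18.813019, √(r_a2²−r_b2²) = 19.319851
base pitch p_b = π·m·cos α = 4.607976
CR = (18.813019 + 19.319851 − 80.758066·sin 22.13708°)/4.607976 = 1.671300
contact ratio ≈ 1.6713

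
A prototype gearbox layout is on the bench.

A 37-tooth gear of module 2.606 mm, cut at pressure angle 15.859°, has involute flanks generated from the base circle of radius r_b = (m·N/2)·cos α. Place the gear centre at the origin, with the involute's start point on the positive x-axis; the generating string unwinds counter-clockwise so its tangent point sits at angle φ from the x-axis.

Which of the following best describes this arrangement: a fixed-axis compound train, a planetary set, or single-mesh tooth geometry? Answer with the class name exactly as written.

recognized (one wheel, involute flank): single-mesh tooth geometry, m = 2.606, N = 37
classification: single-mesh tooth geometry

single-mesh tooth geometry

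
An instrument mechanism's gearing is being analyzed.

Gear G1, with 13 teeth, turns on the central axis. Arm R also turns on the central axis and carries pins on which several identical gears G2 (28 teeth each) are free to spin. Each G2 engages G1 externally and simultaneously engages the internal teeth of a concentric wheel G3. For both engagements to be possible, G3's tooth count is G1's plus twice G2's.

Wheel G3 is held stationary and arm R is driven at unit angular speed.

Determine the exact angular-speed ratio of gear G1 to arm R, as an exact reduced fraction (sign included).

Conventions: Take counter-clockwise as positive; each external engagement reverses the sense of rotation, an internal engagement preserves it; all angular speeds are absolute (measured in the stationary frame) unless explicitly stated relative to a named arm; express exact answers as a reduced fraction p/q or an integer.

recognized (axles ride arm R): planetary set, 13/28/69 teeth
ring teeth: 13 + 2·28 = 69
13(ω_sun−ω_arm) = −69(ω_ring−ω_arm),  ω_ring = 0, ω_arm = 1
ω_sun = 1 − (69/13)(0−1) = 82/13
ω_out/ω_in = 82/13

82/13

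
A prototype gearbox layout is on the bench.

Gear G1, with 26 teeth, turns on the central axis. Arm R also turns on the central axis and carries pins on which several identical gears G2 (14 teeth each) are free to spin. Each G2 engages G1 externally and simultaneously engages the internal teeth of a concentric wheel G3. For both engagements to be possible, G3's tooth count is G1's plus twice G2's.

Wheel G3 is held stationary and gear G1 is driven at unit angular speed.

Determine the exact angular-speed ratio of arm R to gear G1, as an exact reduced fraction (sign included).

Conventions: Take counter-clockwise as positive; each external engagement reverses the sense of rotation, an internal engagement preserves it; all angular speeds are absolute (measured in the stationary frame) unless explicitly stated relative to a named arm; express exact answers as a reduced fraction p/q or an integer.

planetary set (26T centre, 14T on arm, 54T internal) — Willis relation
ring teeth: 26 + 2·14 = 54
26(ω_sun−ω_arm) = −54(ω_ring−ω_arm),  ω_ring = 0, ω_sun = 1
26(1−ω_arm) = −54(0−ω_arm)  ⇒  80·ω_arm = 26  ⇒  ω_arm = 13/40
ω_out/ω_in = 13/40

13/40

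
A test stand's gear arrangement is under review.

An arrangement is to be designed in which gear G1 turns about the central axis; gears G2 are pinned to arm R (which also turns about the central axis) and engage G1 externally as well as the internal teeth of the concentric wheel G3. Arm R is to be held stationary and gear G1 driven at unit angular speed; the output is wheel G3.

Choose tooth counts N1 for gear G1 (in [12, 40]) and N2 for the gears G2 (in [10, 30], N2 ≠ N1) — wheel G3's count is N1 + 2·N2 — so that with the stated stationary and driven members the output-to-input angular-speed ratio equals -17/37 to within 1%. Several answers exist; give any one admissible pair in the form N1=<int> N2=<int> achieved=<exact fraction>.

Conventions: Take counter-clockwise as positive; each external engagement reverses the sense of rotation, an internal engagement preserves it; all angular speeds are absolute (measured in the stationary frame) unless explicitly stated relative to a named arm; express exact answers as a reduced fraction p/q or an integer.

class = planetary set [ratio -17/37 wanted; Willis about the carrier]
Willis with ω_arm = 0: ω_ring/ω_sun = −N1/N3; set equal to -17/37  ⇒  N3/N1 = −1/(-17/37) = 37/17
N3 = N1 + 2·N2  ⇒  N2/N1 = (N3/N1 − 1)/2 = (37/17 − 1)/2 = 10/17
smallest multiple with N1 ≥ 12 and N2 ≥ 10: k = 1  ⇒  N1 = 1·17 = 17, N2 = 1·10 = 10 (N1 ≤ 40, N2 ≤ 30, N2 ≠ N1 ✓), N3 = 17 + 2·10 = 37
check: −N1/N3 with N1 = 17, N3 = 37 gives -17/37; |achieved − target| = 0 ≤ 17/3700 ✓

N1=17 N2=10 achieved=-17/37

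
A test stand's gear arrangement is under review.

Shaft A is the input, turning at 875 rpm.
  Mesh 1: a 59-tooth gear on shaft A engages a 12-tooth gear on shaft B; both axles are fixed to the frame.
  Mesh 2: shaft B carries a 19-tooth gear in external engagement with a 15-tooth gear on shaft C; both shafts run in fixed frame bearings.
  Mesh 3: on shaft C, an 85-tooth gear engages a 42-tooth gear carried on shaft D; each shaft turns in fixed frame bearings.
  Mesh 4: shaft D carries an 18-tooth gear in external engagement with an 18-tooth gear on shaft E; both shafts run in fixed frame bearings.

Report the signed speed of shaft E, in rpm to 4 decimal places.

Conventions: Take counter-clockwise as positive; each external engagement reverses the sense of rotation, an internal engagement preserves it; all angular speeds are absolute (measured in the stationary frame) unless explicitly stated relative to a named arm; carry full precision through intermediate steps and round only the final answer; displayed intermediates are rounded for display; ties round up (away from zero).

topology: fixed-axis compound train — 4 meshes, A→E
mesh 1 [59T→12T]: ω = 875.0000×59/12 = 4302.0833 rpm, sense flips to −
mesh 2 [19T→15T]: ω = 4302.0833×19/15 = 5449.3056 rpm, sense flips to +
mesh 3 [85T→42T]: ω = 5449.3056×85/42 = 11028.3565 rpm, sense flips to −
mesh 4 [18T→18T]: ω = 11028.3565×18/18 = 11028.3565 rpm, sense flips to +
signed output speed = +11028.3565 rpm

+11028.3565 rpm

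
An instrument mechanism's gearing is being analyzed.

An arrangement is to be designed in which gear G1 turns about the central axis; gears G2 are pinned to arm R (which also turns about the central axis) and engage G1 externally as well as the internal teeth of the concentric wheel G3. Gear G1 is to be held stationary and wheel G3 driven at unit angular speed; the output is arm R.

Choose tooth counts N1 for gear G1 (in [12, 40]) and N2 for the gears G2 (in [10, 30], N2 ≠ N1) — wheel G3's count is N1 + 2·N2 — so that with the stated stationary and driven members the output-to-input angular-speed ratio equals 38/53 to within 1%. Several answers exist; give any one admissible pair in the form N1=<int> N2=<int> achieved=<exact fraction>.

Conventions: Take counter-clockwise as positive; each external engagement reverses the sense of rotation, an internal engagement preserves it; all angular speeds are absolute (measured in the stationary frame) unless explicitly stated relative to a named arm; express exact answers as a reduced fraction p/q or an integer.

planetary set to be sized for 38/53 (Willis relation)
Willis with ω_sun = 0: ω_arm/ω_ring = N3/(N1+N3); set equal to 38/53  ⇒  N3/N1 = (38/53)/(1 − 38/53) = 38/15
N3 = N1 + 2·N2  ⇒  N2/N1 = (N3/N1 − 1)/2 = (38/15 − 1)/2 = 23/30
smallest multiple with N1 ≥ 12 and N2 ≥ 10: k = 1  ⇒  N1 = 1·30 = 30, N2 = 1·23 = 23 (N1 ≤ 40, N2 ≤ 30, N2 ≠ N1 ✓), N3 = 30 + 2·23 = 76
check: N3/(N1+N3) with N1 = 30, N3 = 76 gives 38/53; |achieved − target| = 0 ≤ 19/2650 ✓

N1=30 N2=23 achieved=38/53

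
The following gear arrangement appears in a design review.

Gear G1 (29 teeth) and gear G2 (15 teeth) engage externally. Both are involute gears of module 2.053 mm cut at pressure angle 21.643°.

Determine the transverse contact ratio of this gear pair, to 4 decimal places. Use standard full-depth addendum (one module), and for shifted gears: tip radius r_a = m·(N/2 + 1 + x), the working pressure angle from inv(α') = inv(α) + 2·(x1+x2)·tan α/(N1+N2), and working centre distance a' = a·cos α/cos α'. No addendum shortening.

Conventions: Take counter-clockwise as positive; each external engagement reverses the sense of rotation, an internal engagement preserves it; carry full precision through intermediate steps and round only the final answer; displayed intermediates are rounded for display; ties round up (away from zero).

1.5083

single-mesh involute tooth geometry (29T engaging 15T at module 2.053)
base radii: r_b1 = 27.669819, r_b2 = 14.311975
tip radii: r_a1 = 31.821500, r_a2 = 17.450500
no profile shift: α' = α, a' = a
action lengths: √(r_a1²−r_b1²) = 15.715883, √(r_a2²−r_b2²) = 9.984353
base pitch p_b = π·m·cos α = 5.994986
CR = (15.715883 + 9.984353 − 45.166000·sin 21.64300°)/5.994986 = 1.508262
contact ratio ≈ 1.5083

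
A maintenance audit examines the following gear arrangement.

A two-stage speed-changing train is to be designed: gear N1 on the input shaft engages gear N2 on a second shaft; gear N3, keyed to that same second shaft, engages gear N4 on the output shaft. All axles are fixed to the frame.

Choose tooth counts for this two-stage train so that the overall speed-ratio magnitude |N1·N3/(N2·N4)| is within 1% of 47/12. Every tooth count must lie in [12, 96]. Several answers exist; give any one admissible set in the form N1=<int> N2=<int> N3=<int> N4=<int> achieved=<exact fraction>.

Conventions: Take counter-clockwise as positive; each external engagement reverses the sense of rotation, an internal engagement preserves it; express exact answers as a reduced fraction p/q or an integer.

N1=13 N2=12 N3=47 N4=13 achieved=47/12

class = fixed-axis compound train [2-stage, 47/12 wanted]
target = 47/12 in lowest terms: an exact hit needs N1·N3 = k·47 and N2·N4 = k·12 for one integer k, every count in [12, 96]; additionally prefer no 1:1 stage (N1 ≠ N2, N3 ≠ N4)
k = 1…12: no 1:1-free in-range split of k·47 and k·12 into factor pairs; take k = 13
k = 13: N1·N3 = 611 = 13·47, N2·N4 = 156 = 12·13
achieved = 13·47/(12·13) = 47/12; |achieved − target| = 0 ≤ 47/1200 ✓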